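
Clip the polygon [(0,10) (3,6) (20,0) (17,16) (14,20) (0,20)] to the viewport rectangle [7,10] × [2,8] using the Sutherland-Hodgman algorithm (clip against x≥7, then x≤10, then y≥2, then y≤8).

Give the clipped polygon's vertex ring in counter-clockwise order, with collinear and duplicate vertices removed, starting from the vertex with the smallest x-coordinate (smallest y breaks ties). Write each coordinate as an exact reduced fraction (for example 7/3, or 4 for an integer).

Clipped polygon: [(7,78/17) (10,60/17) (10,8) (7,8)]

1. After x ≥ 7: [(7,78/17) (20,0) (17,16) (14,20) (7,20)]
2. After x ≤ 10: [(7,78/17) (10,60/17) (10,20) (7,20)]
3. After y ≥ 2: [(7,78/17) (10,60/17) (10,20) (7,20)]
4. After y ≤ 8: [(7,8) (7,78/17) (10,60/17) (10,8)]
5. Canonical ring: [(7,78/17) (10,60/17) (10,8) (7,8)]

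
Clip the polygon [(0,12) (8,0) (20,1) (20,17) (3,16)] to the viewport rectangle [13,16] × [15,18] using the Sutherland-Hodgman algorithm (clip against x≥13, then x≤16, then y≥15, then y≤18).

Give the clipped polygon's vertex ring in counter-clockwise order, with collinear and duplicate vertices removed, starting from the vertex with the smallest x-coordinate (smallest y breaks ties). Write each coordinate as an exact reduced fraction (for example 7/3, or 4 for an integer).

1. After x ≥ 13: [(13,5/12) (20,1) (20,17) (13,282/17)]
2. After x ≤ 16: [(13,5/12) (16,2/3) (16,285/17) (13,282/17)]
3. After y ≥ 15: [(13,15) (16,15) (16,285/17) (13,282/17)]
4. After y ≤ 18: [(13,15) (16,15) (16,285/17) (13,282/17)]
5. Canonical ring: [(13,15) (16,15) (16,285/17) (13,282/17)]

Clipped polygon: [(13,15) (16,15) (16,285/17) (13,282/17)]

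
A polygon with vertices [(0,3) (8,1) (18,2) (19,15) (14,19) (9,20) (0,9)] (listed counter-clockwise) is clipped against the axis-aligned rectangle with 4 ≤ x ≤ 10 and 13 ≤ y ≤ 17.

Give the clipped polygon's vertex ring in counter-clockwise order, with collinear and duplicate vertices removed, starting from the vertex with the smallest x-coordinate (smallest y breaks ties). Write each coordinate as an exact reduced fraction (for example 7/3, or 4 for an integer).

Clipped polygon: [(4,13) (10,13) (10,17) (72/11,17) (4,125/9)]

1. After x ≥ 4: [(4,2) (8,1) (18,2) (19,15) (14,19) (9,20) (4,125/9)]
2. After x ≤ 10: [(4,2) (8,1) (10,6/5) (10,99/5) (9,20) (4,125/9)]
3. After y ≥ 13: [(4,13) (10,13) (10,99/5) (9,20) (4,125/9)]
4. After y ≤ 17: [(4,13) (10,13) (10,17) (72/11,17) (4,125/9)]
5. Canonical ring: [(4,13) (10,13) (10,17) (72/11,17) (4,125/9)]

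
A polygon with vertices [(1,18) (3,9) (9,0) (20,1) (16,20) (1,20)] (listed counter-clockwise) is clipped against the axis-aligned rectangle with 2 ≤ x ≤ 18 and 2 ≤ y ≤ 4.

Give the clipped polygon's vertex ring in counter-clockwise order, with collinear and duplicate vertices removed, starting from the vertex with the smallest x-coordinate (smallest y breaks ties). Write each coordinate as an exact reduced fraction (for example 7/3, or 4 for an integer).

1. After x ≥ 2: [(2,27/2) (3,9) (9,0) (20,1) (16,20) (2,20)]
2. After x ≤ 18: [(2,27/2) (3,9) (9,0) (18,9/11) (18,21/2) (16,20) (2,20)]
3. After y ≥ 2: [(2,27/2) (3,9) (23/3,2) (18,2) (18,21/2) (16,20) (2,20)]
4. After y ≤ 4: [(19/3,4) (23/3,2) (18,2) (18,4)]
5. Canonical ring: [(19/3,4) (23/3,2) (18,2) (18,4)]

Clipped polygon: [(19/3,4) (23/3,2) (18,2) (18,4)]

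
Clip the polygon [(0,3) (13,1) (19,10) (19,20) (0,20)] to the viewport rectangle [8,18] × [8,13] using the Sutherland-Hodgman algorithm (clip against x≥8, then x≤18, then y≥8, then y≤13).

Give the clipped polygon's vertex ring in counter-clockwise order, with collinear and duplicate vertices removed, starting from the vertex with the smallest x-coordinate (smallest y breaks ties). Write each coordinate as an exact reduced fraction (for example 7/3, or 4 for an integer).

1. After x ≥ 8: [(8,23/13) (13,1) (19,10) (19,20) (8,20)]
2. After x ≤ 18: [(8,23/13) (13,1) (18,17/2) (18,20) (8,20)]
3. After y ≥ 8: [(8,8) (53/3,8) (18,17/2) (18,20) (8,20)]
4. After y ≤ 13: [(8,13) (8,8) (53/3,8) (18,17/2) (18,13)]
5. Canonical ring: [(8,8) (53/3,8) (18,17/2) (18,13) (8,13)]

Clipped polygon: [(8,8) (53/3,8) (18,17/2) (18,13) (8,13)]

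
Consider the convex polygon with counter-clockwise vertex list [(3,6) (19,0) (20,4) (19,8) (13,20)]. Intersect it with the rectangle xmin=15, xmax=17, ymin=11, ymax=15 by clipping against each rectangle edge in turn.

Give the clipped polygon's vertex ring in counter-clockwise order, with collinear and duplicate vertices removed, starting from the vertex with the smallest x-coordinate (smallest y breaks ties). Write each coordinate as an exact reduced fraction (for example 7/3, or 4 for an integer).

Clipped polygon: [(15,11) (17,11) (17,12) (31/2,15) (15,15)]

1. After x ≥ 15: [(15,3/2) (19,0) (20,4) (19,8) (15,16)]
2. After x ≤ 17: [(15,3/2) (17,3/4) (17,12) (15,16)]
3. After y ≥ 11: [(15,11) (17,11) (17,12) (15,16)]
4. After y ≤ 15: [(15,15) (15,11) (17,11) (17,12) (31/2,15)]
5. Canonical ring: [(15,11) (17,11) (17,12) (31/2,15) (15,15)]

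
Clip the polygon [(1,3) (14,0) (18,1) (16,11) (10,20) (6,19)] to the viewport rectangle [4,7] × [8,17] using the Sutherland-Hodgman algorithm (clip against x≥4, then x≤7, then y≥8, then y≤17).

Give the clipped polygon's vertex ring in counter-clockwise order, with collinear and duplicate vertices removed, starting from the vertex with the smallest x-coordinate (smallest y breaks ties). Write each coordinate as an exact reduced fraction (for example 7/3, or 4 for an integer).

1. After x ≥ 4: [(4,63/5) (4,30/13) (14,0) (18,1) (16,11) (10,20) (6,19)]
2. After x ≤ 7: [(4,63/5) (4,30/13) (7,21/13) (7,77/4) (6,19)]
3. After y ≥ 8: [(4,63/5) (4,8) (7,8) (7,77/4) (6,19)]
4. After y ≤ 17: [(43/8,17) (4,63/5) (4,8) (7,8) (7,17)]
5. Canonical ring: [(4,8) (7,8) (7,17) (43/8,17) (4,63/5)]

Clipped polygon: [(4,8) (7,8) (7,17) (43/8,17) (4,63/5)]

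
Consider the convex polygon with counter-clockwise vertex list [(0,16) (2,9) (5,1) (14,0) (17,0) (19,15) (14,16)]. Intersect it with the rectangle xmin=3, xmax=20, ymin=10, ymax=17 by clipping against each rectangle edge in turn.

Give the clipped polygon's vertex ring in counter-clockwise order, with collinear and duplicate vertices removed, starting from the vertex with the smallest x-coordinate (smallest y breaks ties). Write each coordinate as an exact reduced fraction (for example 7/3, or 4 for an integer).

Clipped polygon: [(3,10) (55/3,10) (19,15) (14,16) (3,16)]

1. After x ≥ 3: [(3,16) (3,19/3) (5,1) (14,0) (17,0) (19,15) (14,16)]
2. After x ≤ 20: [(3,16) (3,19/3) (5,1) (14,0) (17,0) (19,15) (14,16)]
3. After y ≥ 10: [(3,16) (3,10) (55/3,10) (19,15) (14,16)]
4. After y ≤ 17: [(3,16) (3,10) (55/3,10) (19,15) (14,16)]
5. Canonical ring: [(3,10) (55/3,10) (19,15) (14,16) (3,16)]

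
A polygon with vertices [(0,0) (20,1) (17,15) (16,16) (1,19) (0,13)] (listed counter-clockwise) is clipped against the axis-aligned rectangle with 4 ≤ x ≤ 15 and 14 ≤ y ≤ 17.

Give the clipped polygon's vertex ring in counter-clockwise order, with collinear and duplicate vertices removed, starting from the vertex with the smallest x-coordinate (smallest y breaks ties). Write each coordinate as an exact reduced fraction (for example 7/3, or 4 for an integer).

1. After x ≥ 4: [(4,1/5) (20,1) (17,15) (16,16) (4,92/5)]
2. After x ≤ 15: [(4,1/5) (15,3/4) (15,81/5) (4,92/5)]
3. After y ≥ 14: [(4,14) (15,14) (15,81/5) (4,92/5)]
4. After y ≤ 17: [(4,17) (4,14) (15,14) (15,81/5) (11,17)]
5. Canonical ring: [(4,14) (15,14) (15,81/5) (11,17) (4,17)]

Clipped polygon: [(4,14) (15,14) (15,81/5) (11,17) (4,17)]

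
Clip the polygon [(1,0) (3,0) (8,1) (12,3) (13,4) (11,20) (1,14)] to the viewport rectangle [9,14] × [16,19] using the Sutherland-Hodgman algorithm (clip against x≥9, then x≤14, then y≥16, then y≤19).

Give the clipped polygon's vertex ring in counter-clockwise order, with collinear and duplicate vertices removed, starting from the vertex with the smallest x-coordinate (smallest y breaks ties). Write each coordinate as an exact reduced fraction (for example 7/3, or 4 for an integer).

1. After x ≥ 9: [(9,3/2) (12,3) (13,4) (11,20) (9,94/5)]
2. After x ≤ 14: [(9,3/2) (12,3) (13,4) (11,20) (9,94/5)]
3. After y ≥ 16: [(9,16) (23/2,16) (11,20) (9,94/5)]
4. After y ≤ 19: [(9,16) (23/2,16) (89/8,19) (28/3,19) (9,94/5)]
5. Canonical ring: [(9,16) (23/2,16) (89/8,19) (28/3,19) (9,94/5)]

Clipped polygon: [(9,16) (23/2,16) (89/8,19) (28/3,19) (9,94/5)]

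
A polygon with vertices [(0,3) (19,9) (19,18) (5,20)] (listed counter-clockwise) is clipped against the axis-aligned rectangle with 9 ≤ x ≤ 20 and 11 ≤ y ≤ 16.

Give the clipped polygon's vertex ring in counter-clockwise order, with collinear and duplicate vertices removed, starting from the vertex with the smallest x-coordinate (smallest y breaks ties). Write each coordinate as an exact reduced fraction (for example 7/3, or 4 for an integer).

1. After x ≥ 9: [(9,111/19) (19,9) (19,18) (9,136/7)]
2. After x ≤ 20: [(9,111/19) (19,9) (19,18) (9,136/7)]
3. After y ≥ 11: [(9,11) (19,11) (19,18) (9,136/7)]
4. After y ≤ 16: [(9,16) (9,11) (19,11) (19,16)]
5. Canonical ring: [(9,11) (19,11) (19,16) (9,16)]

Clipped polygon: [(9,11) (19,11) (19,16) (9,16)]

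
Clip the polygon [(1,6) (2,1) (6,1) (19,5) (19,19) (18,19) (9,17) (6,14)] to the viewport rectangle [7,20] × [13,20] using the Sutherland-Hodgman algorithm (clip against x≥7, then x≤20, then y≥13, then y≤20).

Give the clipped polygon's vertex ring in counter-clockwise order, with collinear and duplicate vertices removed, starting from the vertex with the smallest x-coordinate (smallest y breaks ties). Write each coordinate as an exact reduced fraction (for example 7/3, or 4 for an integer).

Clipped polygon: [(7,13) (19,13) (19,19) (18,19) (9,17) (7,15)]

1. After x ≥ 7: [(7,17/13) (19,5) (19,19) (18,19) (9,17) (7,15)]
2. After x ≤ 20: [(7,17/13) (19,5) (19,19) (18,19) (9,17) (7,15)]
3. After y ≥ 13: [(7,13) (19,13) (19,19) (18,19) (9,17) (7,15)]
4. After y ≤ 20: [(7,13) (19,13) (19,19) (18,19) (9,17) (7,15)]
5. Canonical ring: [(7,13) (19,13) (19,19) (18,19) (9,17) (7,15)]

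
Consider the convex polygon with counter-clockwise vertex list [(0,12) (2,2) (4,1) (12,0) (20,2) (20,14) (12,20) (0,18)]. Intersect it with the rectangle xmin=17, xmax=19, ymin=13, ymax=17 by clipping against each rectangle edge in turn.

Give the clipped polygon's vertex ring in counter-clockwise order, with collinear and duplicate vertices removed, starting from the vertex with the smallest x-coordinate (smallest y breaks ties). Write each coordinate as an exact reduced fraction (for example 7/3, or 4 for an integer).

Clipped polygon: [(17,13) (19,13) (19,59/4) (17,65/4)]

1. After x ≥ 17: [(17,5/4) (20,2) (20,14) (17,65/4)]
2. After x ≤ 19: [(17,5/4) (19,7/4) (19,59/4) (17,65/4)]
3. After y ≥ 13: [(17,13) (19,13) (19,59/4) (17,65/4)]
4. After y ≤ 17: [(17,13) (19,13) (19,59/4) (17,65/4)]
5. Canonical ring: [(17,13) (19,13) (19,59/4) (17,65/4)]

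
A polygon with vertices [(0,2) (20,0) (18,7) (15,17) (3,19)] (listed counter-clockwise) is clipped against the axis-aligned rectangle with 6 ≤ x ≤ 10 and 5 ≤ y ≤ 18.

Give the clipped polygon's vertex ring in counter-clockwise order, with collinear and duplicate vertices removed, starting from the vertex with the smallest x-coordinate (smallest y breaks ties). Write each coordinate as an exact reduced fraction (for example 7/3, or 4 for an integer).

1. After x ≥ 6: [(6,7/5) (20,0) (18,7) (15,17) (6,37/2)]
2. After x ≤ 10: [(6,7/5) (10,1) (10,107/6) (6,37/2)]
3. After y ≥ 5: [(6,5) (10,5) (10,107/6) (6,37/2)]
4. After y ≤ 18: [(6,18) (6,5) (10,5) (10,107/6) (9,18)]
5. Canonical ring: [(6,5) (10,5) (10,107/6) (9,18) (6,18)]

Clipped polygon: [(6,5) (10,5) (10,107/6) (9,18) (6,18)]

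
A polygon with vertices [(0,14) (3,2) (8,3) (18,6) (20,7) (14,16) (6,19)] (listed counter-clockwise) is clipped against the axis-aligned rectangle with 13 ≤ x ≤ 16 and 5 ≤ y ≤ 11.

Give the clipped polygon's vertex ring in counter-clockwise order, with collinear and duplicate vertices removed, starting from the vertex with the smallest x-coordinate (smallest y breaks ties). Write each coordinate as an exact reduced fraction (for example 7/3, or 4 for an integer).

Clipped polygon: [(13,5) (44/3,5) (16,27/5) (16,11) (13,11)]

1. After x ≥ 13: [(13,9/2) (18,6) (20,7) (14,16) (13,131/8)]
2. After x ≤ 16: [(13,9/2) (16,27/5) (16,13) (14,16) (13,131/8)]
3. After y ≥ 5: [(13,5) (44/3,5) (16,27/5) (16,13) (14,16) (13,131/8)]
4. After y ≤ 11: [(13,11) (13,5) (44/3,5) (16,27/5) (16,11)]
5. Canonical ring: [(13,5) (44/3,5) (16,27/5) (16,11) (13,11)]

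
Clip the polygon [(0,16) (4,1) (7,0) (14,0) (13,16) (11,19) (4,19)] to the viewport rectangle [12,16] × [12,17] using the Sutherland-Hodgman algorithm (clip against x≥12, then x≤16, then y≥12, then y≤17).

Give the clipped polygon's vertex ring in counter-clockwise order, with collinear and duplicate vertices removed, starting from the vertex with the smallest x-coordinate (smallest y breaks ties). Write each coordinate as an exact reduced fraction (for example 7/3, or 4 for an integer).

1. After x ≥ 12: [(12,0) (14,0) (13,16) (12,35/2)]
2. After x ≤ 16: [(12,0) (14,0) (13,16) (12,35/2)]
3. After y ≥ 12: [(12,12) (53/4,12) (13,16) (12,35/2)]
4. After y ≤ 17: [(12,17) (12,12) (53/4,12) (13,16) (37/3,17)]
5. Canonical ring: [(12,12) (53/4,12) (13,16) (37/3,17) (12,17)]

Clipped polygon: [(12,12) (53/4,12) (13,16) (37/3,17) (12,17)]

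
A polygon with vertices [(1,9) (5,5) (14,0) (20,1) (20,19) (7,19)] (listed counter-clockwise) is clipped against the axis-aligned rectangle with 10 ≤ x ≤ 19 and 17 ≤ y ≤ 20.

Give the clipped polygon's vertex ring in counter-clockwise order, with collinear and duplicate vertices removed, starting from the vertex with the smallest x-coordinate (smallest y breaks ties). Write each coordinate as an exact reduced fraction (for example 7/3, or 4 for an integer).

Clipped polygon: [(10,17) (19,17) (19,19) (10,19)]

1. After x ≥ 10: [(10,20/9) (14,0) (20,1) (20,19) (10,19)]
2. After x ≤ 19: [(10,20/9) (14,0) (19,5/6) (19,19) (10,19)]
3. After y ≥ 17: [(10,17) (19,17) (19,19) (10,19)]
4. After y ≤ 20: [(10,17) (19,17) (19,19) (10,19)]
5. Canonical ring: [(10,17) (19,17) (19,19) (10,19)]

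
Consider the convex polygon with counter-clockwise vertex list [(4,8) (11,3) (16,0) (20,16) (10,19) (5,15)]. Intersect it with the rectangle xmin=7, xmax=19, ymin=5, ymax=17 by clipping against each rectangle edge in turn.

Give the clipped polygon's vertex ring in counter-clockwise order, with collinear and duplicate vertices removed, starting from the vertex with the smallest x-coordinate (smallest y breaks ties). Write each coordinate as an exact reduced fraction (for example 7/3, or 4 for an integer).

Clipped polygon: [(7,41/7) (41/5,5) (69/4,5) (19,12) (19,163/10) (50/3,17) (15/2,17) (7,83/5)]

1. After x ≥ 7: [(7,41/7) (11,3) (16,0) (20,16) (10,19) (7,83/5)]
2. After x ≤ 19: [(7,41/7) (11,3) (16,0) (19,12) (19,163/10) (10,19) (7,83/5)]
3. After y ≥ 5: [(7,41/7) (41/5,5) (69/4,5) (19,12) (19,163/10) (10,19) (7,83/5)]
4. After y ≤ 17: [(7,41/7) (41/5,5) (69/4,5) (19,12) (19,163/10) (50/3,17) (15/2,17) (7,83/5)]
5. Canonical ring: [(7,41/7) (41/5,5) (69/4,5) (19,12) (19,163/10) (50/3,17) (15/2,17) (7,83/5)]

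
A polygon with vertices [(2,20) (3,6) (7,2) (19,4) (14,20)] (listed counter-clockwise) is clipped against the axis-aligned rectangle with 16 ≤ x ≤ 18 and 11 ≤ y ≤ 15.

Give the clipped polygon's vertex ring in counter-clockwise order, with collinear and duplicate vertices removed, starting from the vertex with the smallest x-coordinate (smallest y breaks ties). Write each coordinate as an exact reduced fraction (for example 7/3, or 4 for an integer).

1. After x ≥ 16: [(16,7/2) (19,4) (16,68/5)]
2. After x ≤ 18: [(16,7/2) (18,23/6) (18,36/5) (16,68/5)]
3. After y ≥ 11: [(16,11) (269/16,11) (16,68/5)]
4. After y ≤ 15: [(16,11) (269/16,11) (16,68/5)]
5. Canonical ring: [(16,11) (269/16,11) (16,68/5)]

Clipped polygon: [(16,11) (269/16,11) (16,68/5)]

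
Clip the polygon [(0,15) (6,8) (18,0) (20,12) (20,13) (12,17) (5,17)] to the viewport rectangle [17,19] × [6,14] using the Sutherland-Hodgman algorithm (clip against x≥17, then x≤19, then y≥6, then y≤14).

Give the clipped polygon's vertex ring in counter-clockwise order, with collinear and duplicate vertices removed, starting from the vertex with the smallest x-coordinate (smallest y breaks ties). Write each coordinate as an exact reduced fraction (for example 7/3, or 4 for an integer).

Clipped polygon: [(17,6) (19,6) (19,27/2) (18,14) (17,14)]

1. After x ≥ 17: [(17,2/3) (18,0) (20,12) (20,13) (17,29/2)]
2. After x ≤ 19: [(17,2/3) (18,0) (19,6) (19,27/2) (17,29/2)]
3. After y ≥ 6: [(17,6) (19,6) (19,6) (19,27/2) (17,29/2)]
4. After y ≤ 14: [(17,14) (17,6) (19,6) (19,6) (19,27/2) (18,14)]
5. Canonical ring: [(17,6) (19,6) (19,27/2) (18,14) (17,14)]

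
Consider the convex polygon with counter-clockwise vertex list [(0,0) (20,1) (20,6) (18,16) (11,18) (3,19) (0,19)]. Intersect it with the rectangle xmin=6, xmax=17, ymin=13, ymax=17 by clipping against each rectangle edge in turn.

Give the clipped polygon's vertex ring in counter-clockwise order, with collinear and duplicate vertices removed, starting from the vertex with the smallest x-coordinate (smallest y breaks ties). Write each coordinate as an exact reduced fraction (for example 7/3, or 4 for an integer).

Clipped polygon: [(6,13) (17,13) (17,114/7) (29/2,17) (6,17)]

1. After x ≥ 6: [(6,3/10) (20,1) (20,6) (18,16) (11,18) (6,149/8)]
2. After x ≤ 17: [(6,3/10) (17,17/20) (17,114/7) (11,18) (6,149/8)]
3. After y ≥ 13: [(6,13) (17,13) (17,114/7) (11,18) (6,149/8)]
4. After y ≤ 17: [(6,17) (6,13) (17,13) (17,114/7) (29/2,17)]
5. Canonical ring: [(6,13) (17,13) (17,114/7) (29/2,17) (6,17)]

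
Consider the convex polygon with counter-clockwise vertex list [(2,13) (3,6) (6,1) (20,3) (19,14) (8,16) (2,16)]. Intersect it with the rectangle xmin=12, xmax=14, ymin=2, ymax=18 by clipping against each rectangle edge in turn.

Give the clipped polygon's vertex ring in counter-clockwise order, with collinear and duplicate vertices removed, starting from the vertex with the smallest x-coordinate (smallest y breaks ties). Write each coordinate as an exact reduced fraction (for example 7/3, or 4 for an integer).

1. After x ≥ 12: [(12,13/7) (20,3) (19,14) (12,168/11)]
2. After x ≤ 14: [(12,13/7) (14,15/7) (14,164/11) (12,168/11)]
3. After y ≥ 2: [(12,2) (13,2) (14,15/7) (14,164/11) (12,168/11)]
4. After y ≤ 18: [(12,2) (13,2) (14,15/7) (14,164/11) (12,168/11)]
5. Canonical ring: [(12,2) (13,2) (14,15/7) (14,164/11) (12,168/11)]

Clipped polygon: [(12,2) (13,2) (14,15/7) (14,164/11) (12,168/11)]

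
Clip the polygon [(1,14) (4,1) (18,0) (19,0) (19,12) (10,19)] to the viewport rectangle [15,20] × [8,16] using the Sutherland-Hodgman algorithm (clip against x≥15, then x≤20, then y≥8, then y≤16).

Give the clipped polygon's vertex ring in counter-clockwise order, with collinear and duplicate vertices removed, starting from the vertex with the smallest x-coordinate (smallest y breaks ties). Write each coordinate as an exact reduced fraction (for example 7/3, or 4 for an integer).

Clipped polygon: [(15,8) (19,8) (19,12) (15,136/9)]

1. After x ≥ 15: [(15,3/14) (18,0) (19,0) (19,12) (15,136/9)]
2. After x ≤ 20: [(15,3/14) (18,0) (19,0) (19,12) (15,136/9)]
3. After y ≥ 8: [(15,8) (19,8) (19,12) (15,136/9)]
4. After y ≤ 16: [(15,8) (19,8) (19,12) (15,136/9)]
5. Canonical ring: [(15,8) (19,8) (19,12) (15,136/9)]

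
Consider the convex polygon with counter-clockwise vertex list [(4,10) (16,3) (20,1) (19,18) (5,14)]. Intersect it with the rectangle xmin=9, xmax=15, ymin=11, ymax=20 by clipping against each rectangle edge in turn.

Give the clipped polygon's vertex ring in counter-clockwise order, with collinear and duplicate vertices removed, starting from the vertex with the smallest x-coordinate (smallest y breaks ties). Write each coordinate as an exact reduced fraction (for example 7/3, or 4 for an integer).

Clipped polygon: [(9,11) (15,11) (15,118/7) (9,106/7)]

1. After x ≥ 9: [(9,85/12) (16,3) (20,1) (19,18) (9,106/7)]
2. After x ≤ 15: [(9,85/12) (15,43/12) (15,118/7) (9,106/7)]
3. After y ≥ 11: [(9,11) (15,11) (15,118/7) (9,106/7)]
4. After y ≤ 20: [(9,11) (15,11) (15,118/7) (9,106/7)]
5. Canonical ring: [(9,11) (15,11) (15,118/7) (9,106/7)]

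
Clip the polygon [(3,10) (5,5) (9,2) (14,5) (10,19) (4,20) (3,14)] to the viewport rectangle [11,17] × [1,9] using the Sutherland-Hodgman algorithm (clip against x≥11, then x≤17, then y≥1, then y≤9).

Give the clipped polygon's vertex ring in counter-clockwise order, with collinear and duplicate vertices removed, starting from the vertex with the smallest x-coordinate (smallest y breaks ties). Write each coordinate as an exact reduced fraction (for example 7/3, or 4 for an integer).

1. After x ≥ 11: [(11,16/5) (14,5) (11,31/2)]
2. After x ≤ 17: [(11,16/5) (14,5) (11,31/2)]
3. After y ≥ 1: [(11,16/5) (14,5) (11,31/2)]
4. After y ≤ 9: [(11,9) (11,16/5) (14,5) (90/7,9)]
5. Canonical ring: [(11,16/5) (14,5) (90/7,9) (11,9)]

Clipped polygon: [(11,16/5) (14,5) (90/7,9) (11,9)]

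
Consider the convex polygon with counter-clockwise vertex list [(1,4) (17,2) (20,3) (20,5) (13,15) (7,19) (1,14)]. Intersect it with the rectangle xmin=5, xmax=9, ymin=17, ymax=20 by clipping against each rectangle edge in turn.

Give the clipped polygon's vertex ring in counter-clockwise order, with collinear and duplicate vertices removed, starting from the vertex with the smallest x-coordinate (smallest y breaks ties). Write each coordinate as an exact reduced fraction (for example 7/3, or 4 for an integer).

1. After x ≥ 5: [(5,7/2) (17,2) (20,3) (20,5) (13,15) (7,19) (5,52/3)]
2. After x ≤ 9: [(5,7/2) (9,3) (9,53/3) (7,19) (5,52/3)]
3. After y ≥ 17: [(5,17) (9,17) (9,53/3) (7,19) (5,52/3)]
4. After y ≤ 20: [(5,17) (9,17) (9,53/3) (7,19) (5,52/3)]
5. Canonical ring: [(5,17) (9,17) (9,53/3) (7,19) (5,52/3)]

Clipped polygon: [(5,17) (9,17) (9,53/3) (7,19) (5,52/3)]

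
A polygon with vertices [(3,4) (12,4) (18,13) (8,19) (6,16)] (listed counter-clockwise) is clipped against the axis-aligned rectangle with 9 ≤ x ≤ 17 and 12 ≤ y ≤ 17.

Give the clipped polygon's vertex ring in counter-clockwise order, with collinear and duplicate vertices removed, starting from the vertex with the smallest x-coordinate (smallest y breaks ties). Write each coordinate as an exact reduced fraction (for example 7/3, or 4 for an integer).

Clipped polygon: [(9,12) (17,12) (17,68/5) (34/3,17) (9,17)]

1. After x ≥ 9: [(9,4) (12,4) (18,13) (9,92/5)]
2. After x ≤ 17: [(9,4) (12,4) (17,23/2) (17,68/5) (9,92/5)]
3. After y ≥ 12: [(9,12) (17,12) (17,68/5) (9,92/5)]
4. After y ≤ 17: [(9,17) (9,12) (17,12) (17,68/5) (34/3,17)]
5. Canonical ring: [(9,12) (17,12) (17,68/5) (34/3,17) (9,17)]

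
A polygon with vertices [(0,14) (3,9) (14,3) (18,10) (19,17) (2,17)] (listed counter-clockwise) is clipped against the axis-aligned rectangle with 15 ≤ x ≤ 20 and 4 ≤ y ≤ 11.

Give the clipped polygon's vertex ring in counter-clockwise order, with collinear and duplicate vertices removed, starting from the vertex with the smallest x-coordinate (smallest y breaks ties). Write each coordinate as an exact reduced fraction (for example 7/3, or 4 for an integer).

1. After x ≥ 15: [(15,19/4) (18,10) (19,17) (15,17)]
2. After x ≤ 20: [(15,19/4) (18,10) (19,17) (15,17)]
3. After y ≥ 4: [(15,19/4) (18,10) (19,17) (15,17)]
4. After y ≤ 11: [(15,11) (15,19/4) (18,10) (127/7,11)]
5. Canonical ring: [(15,19/4) (18,10) (127/7,11) (15,11)]

Clipped polygon: [(15,19/4) (18,10) (127/7,11) (15,11)]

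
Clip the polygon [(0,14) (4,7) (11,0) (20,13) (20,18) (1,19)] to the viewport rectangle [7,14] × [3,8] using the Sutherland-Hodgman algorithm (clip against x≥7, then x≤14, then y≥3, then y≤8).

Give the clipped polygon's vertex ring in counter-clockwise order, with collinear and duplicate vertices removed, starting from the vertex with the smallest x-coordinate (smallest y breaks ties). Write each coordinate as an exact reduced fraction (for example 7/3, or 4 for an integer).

1. After x ≥ 7: [(7,4) (11,0) (20,13) (20,18) (7,355/19)]
2. After x ≤ 14: [(7,4) (11,0) (14,13/3) (14,348/19) (7,355/19)]
3. After y ≥ 3: [(7,4) (8,3) (170/13,3) (14,13/3) (14,348/19) (7,355/19)]
4. After y ≤ 8: [(7,8) (7,4) (8,3) (170/13,3) (14,13/3) (14,8)]
5. Canonical ring: [(7,4) (8,3) (170/13,3) (14,13/3) (14,8) (7,8)]

Clipped polygon: [(7,4) (8,3) (170/13,3) (14,13/3) (14,8) (7,8)]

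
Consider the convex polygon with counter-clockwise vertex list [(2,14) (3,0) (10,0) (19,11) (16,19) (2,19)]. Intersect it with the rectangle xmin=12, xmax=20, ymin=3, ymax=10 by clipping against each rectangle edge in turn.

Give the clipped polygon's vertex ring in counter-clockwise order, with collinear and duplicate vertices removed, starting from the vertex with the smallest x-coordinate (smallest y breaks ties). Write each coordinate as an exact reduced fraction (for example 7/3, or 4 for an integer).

Clipped polygon: [(12,3) (137/11,3) (200/11,10) (12,10)]

1. After x ≥ 12: [(12,22/9) (19,11) (16,19) (12,19)]
2. After x ≤ 20: [(12,22/9) (19,11) (16,19) (12,19)]
3. After y ≥ 3: [(12,3) (137/11,3) (19,11) (16,19) (12,19)]
4. After y ≤ 10: [(12,10) (12,3) (137/11,3) (200/11,10)]
5. Canonical ring: [(12,3) (137/11,3) (200/11,10) (12,10)]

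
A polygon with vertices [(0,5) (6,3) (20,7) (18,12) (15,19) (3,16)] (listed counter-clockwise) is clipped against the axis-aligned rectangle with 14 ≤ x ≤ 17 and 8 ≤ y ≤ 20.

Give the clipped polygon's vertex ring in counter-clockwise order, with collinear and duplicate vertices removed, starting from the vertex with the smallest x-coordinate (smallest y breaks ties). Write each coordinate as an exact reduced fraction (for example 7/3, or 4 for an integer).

Clipped polygon: [(14,8) (17,8) (17,43/3) (15,19) (14,75/4)]

1. After x ≥ 14: [(14,37/7) (20,7) (18,12) (15,19) (14,75/4)]
2. After x ≤ 17: [(14,37/7) (17,43/7) (17,43/3) (15,19) (14,75/4)]
3. After y ≥ 8: [(14,8) (17,8) (17,43/3) (15,19) (14,75/4)]
4. After y ≤ 20: [(14,8) (17,8) (17,43/3) (15,19) (14,75/4)]
5. Canonical ring: [(14,8) (17,8) (17,43/3) (15,19) (14,75/4)]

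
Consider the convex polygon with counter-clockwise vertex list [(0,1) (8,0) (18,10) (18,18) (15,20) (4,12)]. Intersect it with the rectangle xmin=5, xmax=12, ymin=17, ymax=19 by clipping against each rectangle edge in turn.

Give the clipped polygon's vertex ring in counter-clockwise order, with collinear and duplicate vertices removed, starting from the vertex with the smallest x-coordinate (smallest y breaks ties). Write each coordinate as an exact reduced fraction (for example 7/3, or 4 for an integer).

1. After x ≥ 5: [(5,3/8) (8,0) (18,10) (18,18) (15,20) (5,140/11)]
2. After x ≤ 12: [(5,3/8) (8,0) (12,4) (12,196/11) (5,140/11)]
3. After y ≥ 17: [(12,17) (12,196/11) (87/8,17)]
4. After y ≤ 19: [(12,17) (12,196/11) (87/8,17)]
5. Canonical ring: [(87/8,17) (12,17) (12,196/11)]

Clipped polygon: [(87/8,17) (12,17) (12,196/11)]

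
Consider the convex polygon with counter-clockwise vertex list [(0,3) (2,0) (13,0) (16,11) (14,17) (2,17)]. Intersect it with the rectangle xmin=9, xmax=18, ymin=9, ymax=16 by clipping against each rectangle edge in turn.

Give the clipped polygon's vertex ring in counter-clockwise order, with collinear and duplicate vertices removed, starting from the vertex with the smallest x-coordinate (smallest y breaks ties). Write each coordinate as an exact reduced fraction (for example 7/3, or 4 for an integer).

Clipped polygon: [(9,9) (170/11,9) (16,11) (43/3,16) (9,16)]

1. After x ≥ 9: [(9,0) (13,0) (16,11) (14,17) (9,17)]
2. After x ≤ 18: [(9,0) (13,0) (16,11) (14,17) (9,17)]
3. After y ≥ 9: [(9,9) (170/11,9) (16,11) (14,17) (9,17)]
4. After y ≤ 16: [(9,16) (9,9) (170/11,9) (16,11) (43/3,16)]
5. Canonical ring: [(9,9) (170/11,9) (16,11) (43/3,16) (9,16)]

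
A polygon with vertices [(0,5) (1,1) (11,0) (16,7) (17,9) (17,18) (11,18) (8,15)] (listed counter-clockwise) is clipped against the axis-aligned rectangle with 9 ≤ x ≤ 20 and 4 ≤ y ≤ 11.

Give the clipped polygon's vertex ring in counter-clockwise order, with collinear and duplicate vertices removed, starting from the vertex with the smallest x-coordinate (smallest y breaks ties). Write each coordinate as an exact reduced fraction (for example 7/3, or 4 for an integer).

Clipped polygon: [(9,4) (97/7,4) (16,7) (17,9) (17,11) (9,11)]

1. After x ≥ 9: [(9,1/5) (11,0) (16,7) (17,9) (17,18) (11,18) (9,16)]
2. After x ≤ 20: [(9,1/5) (11,0) (16,7) (17,9) (17,18) (11,18) (9,16)]
3. After y ≥ 4: [(9,4) (97/7,4) (16,7) (17,9) (17,18) (11,18) (9,16)]
4. After y ≤ 11: [(9,11) (9,4) (97/7,4) (16,7) (17,9) (17,11)]
5. Canonical ring: [(9,4) (97/7,4) (16,7) (17,9) (17,11) (9,11)]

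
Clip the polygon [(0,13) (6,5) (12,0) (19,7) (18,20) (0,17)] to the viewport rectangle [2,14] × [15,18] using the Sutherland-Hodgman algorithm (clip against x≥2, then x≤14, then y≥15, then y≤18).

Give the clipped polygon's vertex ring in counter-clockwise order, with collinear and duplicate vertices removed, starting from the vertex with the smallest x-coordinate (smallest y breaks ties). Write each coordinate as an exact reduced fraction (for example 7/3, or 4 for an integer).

1. After x ≥ 2: [(2,31/3) (6,5) (12,0) (19,7) (18,20) (2,52/3)]
2. After x ≤ 14: [(2,31/3) (6,5) (12,0) (14,2) (14,58/3) (2,52/3)]
3. After y ≥ 15: [(2,15) (14,15) (14,58/3) (2,52/3)]
4. After y ≤ 18: [(2,15) (14,15) (14,18) (6,18) (2,52/3)]
5. Canonical ring: [(2,15) (14,15) (14,18) (6,18) (2,52/3)]

Clipped polygon: [(2,15) (14,15) (14,18) (6,18) (2,52/3)]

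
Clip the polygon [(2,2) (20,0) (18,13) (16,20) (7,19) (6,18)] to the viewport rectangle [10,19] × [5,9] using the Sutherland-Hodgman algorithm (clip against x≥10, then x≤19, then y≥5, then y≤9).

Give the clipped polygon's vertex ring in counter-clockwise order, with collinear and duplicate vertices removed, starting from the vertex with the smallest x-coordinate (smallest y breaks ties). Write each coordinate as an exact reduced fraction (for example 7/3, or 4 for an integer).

Clipped polygon: [(10,5) (19,5) (19,13/2) (242/13,9) (10,9)]

1. After x ≥ 10: [(10,10/9) (20,0) (18,13) (16,20) (10,58/3)]
2. After x ≤ 19: [(10,10/9) (19,1/9) (19,13/2) (18,13) (16,20) (10,58/3)]
3. After y ≥ 5: [(10,5) (19,5) (19,13/2) (18,13) (16,20) (10,58/3)]
4. After y ≤ 9: [(10,9) (10,5) (19,5) (19,13/2) (242/13,9)]
5. Canonical ring: [(10,5) (19,5) (19,13/2) (242/13,9) (10,9)]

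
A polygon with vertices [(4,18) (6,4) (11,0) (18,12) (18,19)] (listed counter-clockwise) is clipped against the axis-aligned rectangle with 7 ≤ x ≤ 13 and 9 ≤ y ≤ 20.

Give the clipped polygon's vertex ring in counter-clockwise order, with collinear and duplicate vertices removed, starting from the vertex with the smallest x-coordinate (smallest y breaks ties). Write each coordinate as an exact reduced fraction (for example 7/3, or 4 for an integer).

Clipped polygon: [(7,9) (13,9) (13,261/14) (7,255/14)]

1. After x ≥ 7: [(7,255/14) (7,16/5) (11,0) (18,12) (18,19)]
2. After x ≤ 13: [(13,261/14) (7,255/14) (7,16/5) (11,0) (13,24/7)]
3. After y ≥ 9: [(13,9) (13,261/14) (7,255/14) (7,9)]
4. After y ≤ 20: [(13,9) (13,261/14) (7,255/14) (7,9)]
5. Canonical ring: [(7,9) (13,9) (13,261/14) (7,255/14)]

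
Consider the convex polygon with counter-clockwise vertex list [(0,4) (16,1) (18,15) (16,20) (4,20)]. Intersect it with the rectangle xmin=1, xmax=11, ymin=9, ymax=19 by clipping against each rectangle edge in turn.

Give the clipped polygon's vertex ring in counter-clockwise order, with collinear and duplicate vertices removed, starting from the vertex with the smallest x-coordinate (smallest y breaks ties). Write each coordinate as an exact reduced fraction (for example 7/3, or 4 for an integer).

Clipped polygon: [(5/4,9) (11,9) (11,19) (15/4,19)]

1. After x ≥ 1: [(1,8) (1,61/16) (16,1) (18,15) (16,20) (4,20)]
2. After x ≤ 11: [(1,8) (1,61/16) (11,31/16) (11,20) (4,20)]
3. After y ≥ 9: [(5/4,9) (11,9) (11,20) (4,20)]
4. After y ≤ 19: [(15/4,19) (5/4,9) (11,9) (11,19)]
5. Canonical ring: [(5/4,9) (11,9) (11,19) (15/4,19)]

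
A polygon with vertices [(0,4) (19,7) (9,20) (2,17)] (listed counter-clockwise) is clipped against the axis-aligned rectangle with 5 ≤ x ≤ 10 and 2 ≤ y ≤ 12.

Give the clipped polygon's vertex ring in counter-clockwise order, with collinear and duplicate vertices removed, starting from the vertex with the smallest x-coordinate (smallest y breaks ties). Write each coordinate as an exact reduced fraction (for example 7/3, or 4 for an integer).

1. After x ≥ 5: [(5,91/19) (19,7) (9,20) (5,128/7)]
2. After x ≤ 10: [(5,91/19) (10,106/19) (10,187/10) (9,20) (5,128/7)]
3. After y ≥ 2: [(5,91/19) (10,106/19) (10,187/10) (9,20) (5,128/7)]
4. After y ≤ 12: [(5,12) (5,91/19) (10,106/19) (10,12)]
5. Canonical ring: [(5,91/19) (10,106/19) (10,12) (5,12)]

Clipped polygon: [(5,91/19) (10,106/19) (10,12) (5,12)]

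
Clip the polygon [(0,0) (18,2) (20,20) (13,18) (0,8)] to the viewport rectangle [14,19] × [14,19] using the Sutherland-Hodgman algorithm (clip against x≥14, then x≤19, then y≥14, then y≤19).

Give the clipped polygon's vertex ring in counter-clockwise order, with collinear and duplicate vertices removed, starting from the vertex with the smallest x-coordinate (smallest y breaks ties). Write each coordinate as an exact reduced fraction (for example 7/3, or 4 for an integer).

Clipped polygon: [(14,14) (19,14) (19,19) (33/2,19) (14,128/7)]

1. After x ≥ 14: [(14,14/9) (18,2) (20,20) (14,128/7)]
2. After x ≤ 19: [(14,14/9) (18,2) (19,11) (19,138/7) (14,128/7)]
3. After y ≥ 14: [(14,14) (19,14) (19,138/7) (14,128/7)]
4. After y ≤ 19: [(14,14) (19,14) (19,19) (33/2,19) (14,128/7)]
5. Canonical ring: [(14,14) (19,14) (19,19) (33/2,19) (14,128/7)]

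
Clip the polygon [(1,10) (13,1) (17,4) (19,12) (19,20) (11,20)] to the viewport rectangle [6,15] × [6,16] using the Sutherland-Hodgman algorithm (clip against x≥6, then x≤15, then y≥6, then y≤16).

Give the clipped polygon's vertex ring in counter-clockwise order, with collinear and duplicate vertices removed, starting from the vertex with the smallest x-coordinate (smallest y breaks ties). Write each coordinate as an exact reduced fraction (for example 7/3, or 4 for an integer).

1. After x ≥ 6: [(6,15) (6,25/4) (13,1) (17,4) (19,12) (19,20) (11,20)]
2. After x ≤ 15: [(6,15) (6,25/4) (13,1) (15,5/2) (15,20) (11,20)]
3. After y ≥ 6: [(6,15) (6,25/4) (19/3,6) (15,6) (15,20) (11,20)]
4. After y ≤ 16: [(7,16) (6,15) (6,25/4) (19/3,6) (15,6) (15,16)]
5. Canonical ring: [(6,25/4) (19/3,6) (15,6) (15,16) (7,16) (6,15)]

Clipped polygon: [(6,25/4) (19/3,6) (15,6) (15,16) (7,16) (6,15)]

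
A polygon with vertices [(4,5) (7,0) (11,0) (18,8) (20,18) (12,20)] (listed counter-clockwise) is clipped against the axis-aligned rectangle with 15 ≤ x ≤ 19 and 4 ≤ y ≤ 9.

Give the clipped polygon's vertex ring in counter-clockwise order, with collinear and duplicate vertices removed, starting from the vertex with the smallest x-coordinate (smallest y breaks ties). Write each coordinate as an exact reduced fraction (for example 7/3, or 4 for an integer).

1. After x ≥ 15: [(15,32/7) (18,8) (20,18) (15,77/4)]
2. After x ≤ 19: [(15,32/7) (18,8) (19,13) (19,73/4) (15,77/4)]
3. After y ≥ 4: [(15,32/7) (18,8) (19,13) (19,73/4) (15,77/4)]
4. After y ≤ 9: [(15,9) (15,32/7) (18,8) (91/5,9)]
5. Canonical ring: [(15,32/7) (18,8) (91/5,9) (15,9)]

Clipped polygon: [(15,32/7) (18,8) (91/5,9) (15,9)]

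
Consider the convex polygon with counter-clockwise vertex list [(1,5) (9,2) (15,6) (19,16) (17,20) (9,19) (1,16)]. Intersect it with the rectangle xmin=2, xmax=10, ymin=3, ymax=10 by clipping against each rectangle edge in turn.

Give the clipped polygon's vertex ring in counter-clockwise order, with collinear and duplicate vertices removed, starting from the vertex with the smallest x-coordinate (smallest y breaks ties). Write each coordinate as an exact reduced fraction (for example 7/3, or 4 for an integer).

Clipped polygon: [(2,37/8) (19/3,3) (10,3) (10,10) (2,10)]

1. After x ≥ 2: [(2,37/8) (9,2) (15,6) (19,16) (17,20) (9,19) (2,131/8)]
2. After x ≤ 10: [(2,37/8) (9,2) (10,8/3) (10,153/8) (9,19) (2,131/8)]
3. After y ≥ 3: [(2,37/8) (19/3,3) (10,3) (10,153/8) (9,19) (2,131/8)]
4. After y ≤ 10: [(2,10) (2,37/8) (19/3,3) (10,3) (10,10)]
5. Canonical ring: [(2,37/8) (19/3,3) (10,3) (10,10) (2,10)]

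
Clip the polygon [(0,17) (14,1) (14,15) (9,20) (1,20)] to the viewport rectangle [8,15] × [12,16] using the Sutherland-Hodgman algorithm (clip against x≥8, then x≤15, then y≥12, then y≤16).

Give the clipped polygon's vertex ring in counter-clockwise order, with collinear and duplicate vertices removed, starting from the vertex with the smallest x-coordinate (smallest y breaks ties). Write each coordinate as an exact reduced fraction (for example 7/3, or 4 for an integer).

1. After x ≥ 8: [(8,55/7) (14,1) (14,15) (9,20) (8,20)]
2. After x ≤ 15: [(8,55/7) (14,1) (14,15) (9,20) (8,20)]
3. After y ≥ 12: [(8,12) (14,12) (14,15) (9,20) (8,20)]
4. After y ≤ 16: [(8,16) (8,12) (14,12) (14,15) (13,16)]
5. Canonical ring: [(8,12) (14,12) (14,15) (13,16) (8,16)]

Clipped polygon: [(8,12) (14,12) (14,15) (13,16) (8,16)]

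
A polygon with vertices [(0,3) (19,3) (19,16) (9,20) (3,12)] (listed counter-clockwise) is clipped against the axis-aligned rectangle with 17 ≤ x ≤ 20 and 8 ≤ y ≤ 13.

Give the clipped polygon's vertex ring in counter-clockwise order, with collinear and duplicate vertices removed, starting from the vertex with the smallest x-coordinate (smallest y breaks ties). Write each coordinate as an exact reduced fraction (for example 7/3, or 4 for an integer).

1. After x ≥ 17: [(17,3) (19,3) (19,16) (17,84/5)]
2. After x ≤ 20: [(17,3) (19,3) (19,16) (17,84/5)]
3. After y ≥ 8: [(17,8) (19,8) (19,16) (17,84/5)]
4. After y ≤ 13: [(17,13) (17,8) (19,8) (19,13)]
5. Canonical ring: [(17,8) (19,8) (19,13) (17,13)]

Clipped polygon: [(17,8) (19,8) (19,13) (17,13)]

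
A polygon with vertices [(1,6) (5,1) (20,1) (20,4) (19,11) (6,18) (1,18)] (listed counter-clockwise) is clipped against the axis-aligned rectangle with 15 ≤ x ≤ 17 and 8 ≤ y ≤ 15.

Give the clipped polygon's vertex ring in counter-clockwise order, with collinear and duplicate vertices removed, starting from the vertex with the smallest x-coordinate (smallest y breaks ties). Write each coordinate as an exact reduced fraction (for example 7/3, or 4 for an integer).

Clipped polygon: [(15,8) (17,8) (17,157/13) (15,171/13)]

1. After x ≥ 15: [(15,1) (20,1) (20,4) (19,11) (15,171/13)]
2. After x ≤ 17: [(15,1) (17,1) (17,157/13) (15,171/13)]
3. After y ≥ 8: [(15,8) (17,8) (17,157/13) (15,171/13)]
4. After y ≤ 15: [(15,8) (17,8) (17,157/13) (15,171/13)]
5. Canonical ring: [(15,8) (17,8) (17,157/13) (15,171/13)]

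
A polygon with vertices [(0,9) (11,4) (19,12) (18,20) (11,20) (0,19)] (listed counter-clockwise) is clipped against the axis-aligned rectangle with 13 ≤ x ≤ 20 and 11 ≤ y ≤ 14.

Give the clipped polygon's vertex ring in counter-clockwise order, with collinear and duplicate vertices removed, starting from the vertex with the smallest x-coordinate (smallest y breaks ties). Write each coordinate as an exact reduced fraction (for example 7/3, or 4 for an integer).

Clipped polygon: [(13,11) (18,11) (19,12) (75/4,14) (13,14)]

1. After x ≥ 13: [(13,6) (19,12) (18,20) (13,20)]
2. After x ≤ 20: [(13,6) (19,12) (18,20) (13,20)]
3. After y ≥ 11: [(13,11) (18,11) (19,12) (18,20) (13,20)]
4. After y ≤ 14: [(13,14) (13,11) (18,11) (19,12) (75/4,14)]
5. Canonical ring: [(13,11) (18,11) (19,12) (75/4,14) (13,14)]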